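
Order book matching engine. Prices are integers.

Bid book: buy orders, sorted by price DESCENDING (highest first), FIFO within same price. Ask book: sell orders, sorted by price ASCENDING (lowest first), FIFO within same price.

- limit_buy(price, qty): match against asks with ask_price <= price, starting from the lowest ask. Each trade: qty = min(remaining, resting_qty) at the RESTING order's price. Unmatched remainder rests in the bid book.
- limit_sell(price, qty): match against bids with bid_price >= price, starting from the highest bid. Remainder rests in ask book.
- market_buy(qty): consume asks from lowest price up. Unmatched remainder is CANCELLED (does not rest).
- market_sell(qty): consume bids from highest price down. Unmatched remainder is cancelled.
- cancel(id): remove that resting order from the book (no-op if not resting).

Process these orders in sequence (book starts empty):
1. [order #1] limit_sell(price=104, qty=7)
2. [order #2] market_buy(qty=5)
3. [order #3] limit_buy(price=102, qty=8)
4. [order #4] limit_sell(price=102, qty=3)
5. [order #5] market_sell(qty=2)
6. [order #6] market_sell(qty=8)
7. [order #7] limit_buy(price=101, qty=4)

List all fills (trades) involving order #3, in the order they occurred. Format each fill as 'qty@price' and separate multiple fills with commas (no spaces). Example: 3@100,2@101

Answer: 3@102,2@102,3@102

Derivation:
After op 1 [order #1] limit_sell(price=104, qty=7): fills=none; bids=[-] asks=[#1:7@104]
After op 2 [order #2] market_buy(qty=5): fills=#2x#1:5@104; bids=[-] asks=[#1:2@104]
After op 3 [order #3] limit_buy(price=102, qty=8): fills=none; bids=[#3:8@102] asks=[#1:2@104]
After op 4 [order #4] limit_sell(price=102, qty=3): fills=#3x#4:3@102; bids=[#3:5@102] asks=[#1:2@104]
After op 5 [order #5] market_sell(qty=2): fills=#3x#5:2@102; bids=[#3:3@102] asks=[#1:2@104]
After op 6 [order #6] market_sell(qty=8): fills=#3x#6:3@102; bids=[-] asks=[#1:2@104]
After op 7 [order #7] limit_buy(price=101, qty=4): fills=none; bids=[#7:4@101] asks=[#1:2@104]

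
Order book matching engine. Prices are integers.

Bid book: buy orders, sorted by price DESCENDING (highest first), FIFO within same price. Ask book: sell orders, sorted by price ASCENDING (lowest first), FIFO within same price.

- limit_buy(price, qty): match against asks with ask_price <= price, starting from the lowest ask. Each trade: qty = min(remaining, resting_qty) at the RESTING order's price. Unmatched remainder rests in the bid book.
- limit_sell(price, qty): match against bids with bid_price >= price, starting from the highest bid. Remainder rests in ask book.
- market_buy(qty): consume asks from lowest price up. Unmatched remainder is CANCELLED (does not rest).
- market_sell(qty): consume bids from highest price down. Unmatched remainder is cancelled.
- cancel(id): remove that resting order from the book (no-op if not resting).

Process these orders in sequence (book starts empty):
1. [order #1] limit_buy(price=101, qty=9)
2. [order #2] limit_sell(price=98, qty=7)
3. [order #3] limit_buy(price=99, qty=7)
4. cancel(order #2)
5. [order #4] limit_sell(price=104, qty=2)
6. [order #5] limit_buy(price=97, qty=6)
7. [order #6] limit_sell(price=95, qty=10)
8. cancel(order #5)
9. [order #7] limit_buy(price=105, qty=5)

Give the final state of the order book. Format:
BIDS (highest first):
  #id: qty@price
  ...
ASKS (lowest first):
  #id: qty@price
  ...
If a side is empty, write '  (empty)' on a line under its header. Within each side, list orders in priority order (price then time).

Answer: BIDS (highest first):
  #7: 3@105
ASKS (lowest first):
  (empty)

Derivation:
After op 1 [order #1] limit_buy(price=101, qty=9): fills=none; bids=[#1:9@101] asks=[-]
After op 2 [order #2] limit_sell(price=98, qty=7): fills=#1x#2:7@101; bids=[#1:2@101] asks=[-]
After op 3 [order #3] limit_buy(price=99, qty=7): fills=none; bids=[#1:2@101 #3:7@99] asks=[-]
After op 4 cancel(order #2): fills=none; bids=[#1:2@101 #3:7@99] asks=[-]
After op 5 [order #4] limit_sell(price=104, qty=2): fills=none; bids=[#1:2@101 #3:7@99] asks=[#4:2@104]
After op 6 [order #5] limit_buy(price=97, qty=6): fills=none; bids=[#1:2@101 #3:7@99 #5:6@97] asks=[#4:2@104]
After op 7 [order #6] limit_sell(price=95, qty=10): fills=#1x#6:2@101 #3x#6:7@99 #5x#6:1@97; bids=[#5:5@97] asks=[#4:2@104]
After op 8 cancel(order #5): fills=none; bids=[-] asks=[#4:2@104]
After op 9 [order #7] limit_buy(price=105, qty=5): fills=#7x#4:2@104; bids=[#7:3@105] asks=[-]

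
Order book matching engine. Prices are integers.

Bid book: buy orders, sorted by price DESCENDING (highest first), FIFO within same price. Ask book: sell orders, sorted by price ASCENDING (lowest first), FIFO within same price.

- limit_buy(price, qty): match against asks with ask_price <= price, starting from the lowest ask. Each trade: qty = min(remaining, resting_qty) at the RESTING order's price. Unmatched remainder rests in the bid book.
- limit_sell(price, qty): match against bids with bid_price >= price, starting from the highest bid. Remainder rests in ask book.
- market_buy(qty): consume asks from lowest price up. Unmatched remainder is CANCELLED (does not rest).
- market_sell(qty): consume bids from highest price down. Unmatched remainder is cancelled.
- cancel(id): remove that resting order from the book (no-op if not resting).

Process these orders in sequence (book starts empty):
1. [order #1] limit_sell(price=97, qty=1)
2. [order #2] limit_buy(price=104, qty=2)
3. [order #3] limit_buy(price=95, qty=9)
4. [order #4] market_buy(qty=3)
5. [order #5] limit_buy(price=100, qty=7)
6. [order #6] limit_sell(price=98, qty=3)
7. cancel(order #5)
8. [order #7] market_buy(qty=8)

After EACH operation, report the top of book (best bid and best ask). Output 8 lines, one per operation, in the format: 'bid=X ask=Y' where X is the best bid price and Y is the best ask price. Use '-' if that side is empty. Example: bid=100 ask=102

After op 1 [order #1] limit_sell(price=97, qty=1): fills=none; bids=[-] asks=[#1:1@97]
After op 2 [order #2] limit_buy(price=104, qty=2): fills=#2x#1:1@97; bids=[#2:1@104] asks=[-]
After op 3 [order #3] limit_buy(price=95, qty=9): fills=none; bids=[#2:1@104 #3:9@95] asks=[-]
After op 4 [order #4] market_buy(qty=3): fills=none; bids=[#2:1@104 #3:9@95] asks=[-]
After op 5 [order #5] limit_buy(price=100, qty=7): fills=none; bids=[#2:1@104 #5:7@100 #3:9@95] asks=[-]
After op 6 [order #6] limit_sell(price=98, qty=3): fills=#2x#6:1@104 #5x#6:2@100; bids=[#5:5@100 #3:9@95] asks=[-]
After op 7 cancel(order #5): fills=none; bids=[#3:9@95] asks=[-]
After op 8 [order #7] market_buy(qty=8): fills=none; bids=[#3:9@95] asks=[-]

Answer: bid=- ask=97
bid=104 ask=-
bid=104 ask=-
bid=104 ask=-
bid=104 ask=-
bid=100 ask=-
bid=95 ask=-
bid=95 ask=-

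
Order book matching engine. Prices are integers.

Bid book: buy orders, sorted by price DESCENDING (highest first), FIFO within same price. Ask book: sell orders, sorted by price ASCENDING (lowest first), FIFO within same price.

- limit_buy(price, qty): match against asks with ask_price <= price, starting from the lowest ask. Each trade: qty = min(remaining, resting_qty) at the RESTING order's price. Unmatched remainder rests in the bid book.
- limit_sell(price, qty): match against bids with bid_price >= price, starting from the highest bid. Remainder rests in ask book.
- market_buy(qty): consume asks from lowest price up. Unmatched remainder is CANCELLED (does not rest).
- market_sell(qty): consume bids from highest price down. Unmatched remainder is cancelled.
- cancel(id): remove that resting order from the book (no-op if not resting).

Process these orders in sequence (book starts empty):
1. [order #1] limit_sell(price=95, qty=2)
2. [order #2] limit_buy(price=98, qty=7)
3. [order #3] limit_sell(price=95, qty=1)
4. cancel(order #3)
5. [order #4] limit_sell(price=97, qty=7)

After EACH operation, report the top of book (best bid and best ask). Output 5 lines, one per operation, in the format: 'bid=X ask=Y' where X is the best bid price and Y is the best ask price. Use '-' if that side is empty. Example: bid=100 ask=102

After op 1 [order #1] limit_sell(price=95, qty=2): fills=none; bids=[-] asks=[#1:2@95]
After op 2 [order #2] limit_buy(price=98, qty=7): fills=#2x#1:2@95; bids=[#2:5@98] asks=[-]
After op 3 [order #3] limit_sell(price=95, qty=1): fills=#2x#3:1@98; bids=[#2:4@98] asks=[-]
After op 4 cancel(order #3): fills=none; bids=[#2:4@98] asks=[-]
After op 5 [order #4] limit_sell(price=97, qty=7): fills=#2x#4:4@98; bids=[-] asks=[#4:3@97]

Answer: bid=- ask=95
bid=98 ask=-
bid=98 ask=-
bid=98 ask=-
bid=- ask=97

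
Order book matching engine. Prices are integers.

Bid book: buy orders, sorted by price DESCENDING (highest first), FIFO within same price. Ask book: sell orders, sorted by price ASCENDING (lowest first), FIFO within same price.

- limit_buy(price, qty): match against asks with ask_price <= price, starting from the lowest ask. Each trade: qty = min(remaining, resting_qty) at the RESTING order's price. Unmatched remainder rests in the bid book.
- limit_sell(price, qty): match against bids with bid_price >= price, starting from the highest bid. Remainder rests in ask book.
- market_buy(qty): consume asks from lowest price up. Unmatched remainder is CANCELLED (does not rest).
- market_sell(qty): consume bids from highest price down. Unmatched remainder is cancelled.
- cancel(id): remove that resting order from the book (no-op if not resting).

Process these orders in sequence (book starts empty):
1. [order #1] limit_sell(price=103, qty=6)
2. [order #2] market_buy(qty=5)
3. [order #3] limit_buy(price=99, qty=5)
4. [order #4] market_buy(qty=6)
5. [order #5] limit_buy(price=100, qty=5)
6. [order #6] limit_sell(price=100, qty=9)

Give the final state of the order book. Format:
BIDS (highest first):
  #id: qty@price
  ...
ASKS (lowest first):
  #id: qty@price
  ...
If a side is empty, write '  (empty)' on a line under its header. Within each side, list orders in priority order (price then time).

After op 1 [order #1] limit_sell(price=103, qty=6): fills=none; bids=[-] asks=[#1:6@103]
After op 2 [order #2] market_buy(qty=5): fills=#2x#1:5@103; bids=[-] asks=[#1:1@103]
After op 3 [order #3] limit_buy(price=99, qty=5): fills=none; bids=[#3:5@99] asks=[#1:1@103]
After op 4 [order #4] market_buy(qty=6): fills=#4x#1:1@103; bids=[#3:5@99] asks=[-]
After op 5 [order #5] limit_buy(price=100, qty=5): fills=none; bids=[#5:5@100 #3:5@99] asks=[-]
After op 6 [order #6] limit_sell(price=100, qty=9): fills=#5x#6:5@100; bids=[#3:5@99] asks=[#6:4@100]

Answer: BIDS (highest first):
  #3: 5@99
ASKS (lowest first):
  #6: 4@100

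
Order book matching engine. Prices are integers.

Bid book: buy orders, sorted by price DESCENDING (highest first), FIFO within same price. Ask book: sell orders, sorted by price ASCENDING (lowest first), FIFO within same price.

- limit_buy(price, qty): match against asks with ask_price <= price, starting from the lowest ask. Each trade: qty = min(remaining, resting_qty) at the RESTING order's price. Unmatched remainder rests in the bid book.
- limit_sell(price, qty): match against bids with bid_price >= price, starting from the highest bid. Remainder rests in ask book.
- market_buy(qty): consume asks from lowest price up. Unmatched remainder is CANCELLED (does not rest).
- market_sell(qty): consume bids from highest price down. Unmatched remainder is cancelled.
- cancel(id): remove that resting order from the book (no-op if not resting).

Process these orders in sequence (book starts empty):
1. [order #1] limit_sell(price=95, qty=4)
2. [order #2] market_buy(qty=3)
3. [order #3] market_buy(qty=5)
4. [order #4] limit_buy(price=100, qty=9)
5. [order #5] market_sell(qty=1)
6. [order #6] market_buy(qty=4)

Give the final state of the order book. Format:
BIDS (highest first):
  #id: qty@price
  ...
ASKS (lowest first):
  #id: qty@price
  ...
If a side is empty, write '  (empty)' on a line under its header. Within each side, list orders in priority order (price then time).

Answer: BIDS (highest first):
  #4: 8@100
ASKS (lowest first):
  (empty)

Derivation:
After op 1 [order #1] limit_sell(price=95, qty=4): fills=none; bids=[-] asks=[#1:4@95]
After op 2 [order #2] market_buy(qty=3): fills=#2x#1:3@95; bids=[-] asks=[#1:1@95]
After op 3 [order #3] market_buy(qty=5): fills=#3x#1:1@95; bids=[-] asks=[-]
After op 4 [order #4] limit_buy(price=100, qty=9): fills=none; bids=[#4:9@100] asks=[-]
After op 5 [order #5] market_sell(qty=1): fills=#4x#5:1@100; bids=[#4:8@100] asks=[-]
After op 6 [order #6] market_buy(qty=4): fills=none; bids=[#4:8@100] asks=[-]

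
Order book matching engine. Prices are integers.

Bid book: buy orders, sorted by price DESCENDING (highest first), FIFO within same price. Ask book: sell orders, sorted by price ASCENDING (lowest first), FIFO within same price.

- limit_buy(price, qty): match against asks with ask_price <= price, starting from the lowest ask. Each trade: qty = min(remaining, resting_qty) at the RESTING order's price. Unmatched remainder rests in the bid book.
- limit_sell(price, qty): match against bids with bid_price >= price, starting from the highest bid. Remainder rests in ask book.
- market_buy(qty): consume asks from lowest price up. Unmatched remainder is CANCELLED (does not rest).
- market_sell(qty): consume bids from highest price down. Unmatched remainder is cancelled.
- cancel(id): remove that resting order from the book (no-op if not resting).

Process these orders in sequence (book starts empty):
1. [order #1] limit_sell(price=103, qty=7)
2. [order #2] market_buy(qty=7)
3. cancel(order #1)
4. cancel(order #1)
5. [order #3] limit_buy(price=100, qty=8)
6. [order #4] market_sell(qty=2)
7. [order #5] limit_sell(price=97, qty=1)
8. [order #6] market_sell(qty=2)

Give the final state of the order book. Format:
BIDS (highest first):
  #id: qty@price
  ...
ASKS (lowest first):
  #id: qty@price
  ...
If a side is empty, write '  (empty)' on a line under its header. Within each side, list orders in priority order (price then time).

Answer: BIDS (highest first):
  #3: 3@100
ASKS (lowest first):
  (empty)

Derivation:
After op 1 [order #1] limit_sell(price=103, qty=7): fills=none; bids=[-] asks=[#1:7@103]
After op 2 [order #2] market_buy(qty=7): fills=#2x#1:7@103; bids=[-] asks=[-]
After op 3 cancel(order #1): fills=none; bids=[-] asks=[-]
After op 4 cancel(order #1): fills=none; bids=[-] asks=[-]
After op 5 [order #3] limit_buy(price=100, qty=8): fills=none; bids=[#3:8@100] asks=[-]
After op 6 [order #4] market_sell(qty=2): fills=#3x#4:2@100; bids=[#3:6@100] asks=[-]
After op 7 [order #5] limit_sell(price=97, qty=1): fills=#3x#5:1@100; bids=[#3:5@100] asks=[-]
After op 8 [order #6] market_sell(qty=2): fills=#3x#6:2@100; bids=[#3:3@100] asks=[-]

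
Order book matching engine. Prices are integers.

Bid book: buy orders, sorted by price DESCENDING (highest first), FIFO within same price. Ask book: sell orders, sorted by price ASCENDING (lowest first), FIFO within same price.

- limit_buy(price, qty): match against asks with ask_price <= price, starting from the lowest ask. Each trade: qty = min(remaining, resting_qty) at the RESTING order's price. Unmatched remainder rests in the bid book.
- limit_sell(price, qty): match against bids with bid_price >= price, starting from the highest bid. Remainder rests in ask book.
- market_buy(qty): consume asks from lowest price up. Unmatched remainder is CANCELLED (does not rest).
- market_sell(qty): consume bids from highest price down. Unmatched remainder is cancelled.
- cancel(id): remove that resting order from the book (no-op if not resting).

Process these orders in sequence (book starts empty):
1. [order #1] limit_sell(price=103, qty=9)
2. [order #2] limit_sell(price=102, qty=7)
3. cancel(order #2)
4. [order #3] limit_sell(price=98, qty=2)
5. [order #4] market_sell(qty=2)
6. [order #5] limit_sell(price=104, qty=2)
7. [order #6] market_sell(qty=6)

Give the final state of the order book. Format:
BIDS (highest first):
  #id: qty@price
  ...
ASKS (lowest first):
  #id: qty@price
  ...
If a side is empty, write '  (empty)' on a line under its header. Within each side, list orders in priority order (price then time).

After op 1 [order #1] limit_sell(price=103, qty=9): fills=none; bids=[-] asks=[#1:9@103]
After op 2 [order #2] limit_sell(price=102, qty=7): fills=none; bids=[-] asks=[#2:7@102 #1:9@103]
After op 3 cancel(order #2): fills=none; bids=[-] asks=[#1:9@103]
After op 4 [order #3] limit_sell(price=98, qty=2): fills=none; bids=[-] asks=[#3:2@98 #1:9@103]
After op 5 [order #4] market_sell(qty=2): fills=none; bids=[-] asks=[#3:2@98 #1:9@103]
After op 6 [order #5] limit_sell(price=104, qty=2): fills=none; bids=[-] asks=[#3:2@98 #1:9@103 #5:2@104]
After op 7 [order #6] market_sell(qty=6): fills=none; bids=[-] asks=[#3:2@98 #1:9@103 #5:2@104]

Answer: BIDS (highest first):
  (empty)
ASKS (lowest first):
  #3: 2@98
  #1: 9@103
  #5: 2@104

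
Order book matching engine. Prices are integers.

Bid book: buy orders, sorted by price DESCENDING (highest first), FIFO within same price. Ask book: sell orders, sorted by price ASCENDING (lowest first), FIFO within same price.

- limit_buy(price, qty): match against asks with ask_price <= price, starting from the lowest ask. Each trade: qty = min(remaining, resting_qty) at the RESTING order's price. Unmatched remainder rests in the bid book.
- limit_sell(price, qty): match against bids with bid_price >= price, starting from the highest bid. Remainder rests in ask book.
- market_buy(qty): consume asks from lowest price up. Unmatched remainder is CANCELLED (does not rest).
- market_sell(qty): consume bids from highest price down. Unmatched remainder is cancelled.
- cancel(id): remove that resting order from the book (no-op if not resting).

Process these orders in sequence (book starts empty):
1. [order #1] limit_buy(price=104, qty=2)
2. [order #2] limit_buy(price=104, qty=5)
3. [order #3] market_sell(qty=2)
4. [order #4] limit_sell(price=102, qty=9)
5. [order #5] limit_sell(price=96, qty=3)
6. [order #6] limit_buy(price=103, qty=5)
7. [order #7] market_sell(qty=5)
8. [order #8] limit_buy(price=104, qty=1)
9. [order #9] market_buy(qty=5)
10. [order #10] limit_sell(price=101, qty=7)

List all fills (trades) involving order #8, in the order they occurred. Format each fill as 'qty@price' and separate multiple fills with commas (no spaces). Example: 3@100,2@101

After op 1 [order #1] limit_buy(price=104, qty=2): fills=none; bids=[#1:2@104] asks=[-]
After op 2 [order #2] limit_buy(price=104, qty=5): fills=none; bids=[#1:2@104 #2:5@104] asks=[-]
After op 3 [order #3] market_sell(qty=2): fills=#1x#3:2@104; bids=[#2:5@104] asks=[-]
After op 4 [order #4] limit_sell(price=102, qty=9): fills=#2x#4:5@104; bids=[-] asks=[#4:4@102]
After op 5 [order #5] limit_sell(price=96, qty=3): fills=none; bids=[-] asks=[#5:3@96 #4:4@102]
After op 6 [order #6] limit_buy(price=103, qty=5): fills=#6x#5:3@96 #6x#4:2@102; bids=[-] asks=[#4:2@102]
After op 7 [order #7] market_sell(qty=5): fills=none; bids=[-] asks=[#4:2@102]
After op 8 [order #8] limit_buy(price=104, qty=1): fills=#8x#4:1@102; bids=[-] asks=[#4:1@102]
After op 9 [order #9] market_buy(qty=5): fills=#9x#4:1@102; bids=[-] asks=[-]
After op 10 [order #10] limit_sell(price=101, qty=7): fills=none; bids=[-] asks=[#10:7@101]

Answer: 1@102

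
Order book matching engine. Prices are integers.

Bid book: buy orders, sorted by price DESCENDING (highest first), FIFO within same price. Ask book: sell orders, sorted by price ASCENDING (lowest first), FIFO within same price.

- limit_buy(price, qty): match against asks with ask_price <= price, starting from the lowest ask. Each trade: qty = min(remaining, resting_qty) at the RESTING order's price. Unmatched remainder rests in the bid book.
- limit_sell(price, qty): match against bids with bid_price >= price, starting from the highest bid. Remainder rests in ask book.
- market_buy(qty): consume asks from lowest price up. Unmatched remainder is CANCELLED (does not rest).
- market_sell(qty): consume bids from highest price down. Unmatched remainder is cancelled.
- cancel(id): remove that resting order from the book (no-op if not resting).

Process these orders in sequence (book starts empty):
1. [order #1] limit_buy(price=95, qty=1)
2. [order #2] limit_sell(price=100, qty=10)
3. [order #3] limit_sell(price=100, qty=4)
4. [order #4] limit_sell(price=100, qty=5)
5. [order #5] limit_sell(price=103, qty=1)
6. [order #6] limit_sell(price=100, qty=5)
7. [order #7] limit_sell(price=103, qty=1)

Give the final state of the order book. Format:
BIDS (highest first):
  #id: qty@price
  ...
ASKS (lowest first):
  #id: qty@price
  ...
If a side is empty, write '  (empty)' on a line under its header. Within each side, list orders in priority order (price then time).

Answer: BIDS (highest first):
  #1: 1@95
ASKS (lowest first):
  #2: 10@100
  #3: 4@100
  #4: 5@100
  #6: 5@100
  #5: 1@103
  #7: 1@103

Derivation:
After op 1 [order #1] limit_buy(price=95, qty=1): fills=none; bids=[#1:1@95] asks=[-]
After op 2 [order #2] limit_sell(price=100, qty=10): fills=none; bids=[#1:1@95] asks=[#2:10@100]
After op 3 [order #3] limit_sell(price=100, qty=4): fills=none; bids=[#1:1@95] asks=[#2:10@100 #3:4@100]
After op 4 [order #4] limit_sell(price=100, qty=5): fills=none; bids=[#1:1@95] asks=[#2:10@100 #3:4@100 #4:5@100]
After op 5 [order #5] limit_sell(price=103, qty=1): fills=none; bids=[#1:1@95] asks=[#2:10@100 #3:4@100 #4:5@100 #5:1@103]
After op 6 [order #6] limit_sell(price=100, qty=5): fills=none; bids=[#1:1@95] asks=[#2:10@100 #3:4@100 #4:5@100 #6:5@100 #5:1@103]
After op 7 [order #7] limit_sell(price=103, qty=1): fills=none; bids=[#1:1@95] asks=[#2:10@100 #3:4@100 #4:5@100 #6:5@100 #5:1@103 #7:1@103]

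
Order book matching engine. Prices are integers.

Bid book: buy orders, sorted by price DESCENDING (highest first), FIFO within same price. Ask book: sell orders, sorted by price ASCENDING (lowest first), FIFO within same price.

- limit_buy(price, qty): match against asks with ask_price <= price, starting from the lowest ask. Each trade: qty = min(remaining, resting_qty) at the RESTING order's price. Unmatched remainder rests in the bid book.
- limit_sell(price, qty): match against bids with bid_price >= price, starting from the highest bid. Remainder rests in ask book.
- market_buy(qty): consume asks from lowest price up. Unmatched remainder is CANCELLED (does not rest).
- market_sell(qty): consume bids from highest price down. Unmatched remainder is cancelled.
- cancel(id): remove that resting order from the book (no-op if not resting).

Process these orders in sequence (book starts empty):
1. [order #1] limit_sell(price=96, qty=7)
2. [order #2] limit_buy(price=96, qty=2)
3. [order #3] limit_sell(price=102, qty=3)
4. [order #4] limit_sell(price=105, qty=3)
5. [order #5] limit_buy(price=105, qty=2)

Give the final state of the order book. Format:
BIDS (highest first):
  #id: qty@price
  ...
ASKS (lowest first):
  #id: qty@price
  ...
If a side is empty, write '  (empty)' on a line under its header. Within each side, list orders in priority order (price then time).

After op 1 [order #1] limit_sell(price=96, qty=7): fills=none; bids=[-] asks=[#1:7@96]
After op 2 [order #2] limit_buy(price=96, qty=2): fills=#2x#1:2@96; bids=[-] asks=[#1:5@96]
After op 3 [order #3] limit_sell(price=102, qty=3): fills=none; bids=[-] asks=[#1:5@96 #3:3@102]
After op 4 [order #4] limit_sell(price=105, qty=3): fills=none; bids=[-] asks=[#1:5@96 #3:3@102 #4:3@105]
After op 5 [order #5] limit_buy(price=105, qty=2): fills=#5x#1:2@96; bids=[-] asks=[#1:3@96 #3:3@102 #4:3@105]

Answer: BIDS (highest first):
  (empty)
ASKS (lowest first):
  #1: 3@96
  #3: 3@102
  #4: 3@105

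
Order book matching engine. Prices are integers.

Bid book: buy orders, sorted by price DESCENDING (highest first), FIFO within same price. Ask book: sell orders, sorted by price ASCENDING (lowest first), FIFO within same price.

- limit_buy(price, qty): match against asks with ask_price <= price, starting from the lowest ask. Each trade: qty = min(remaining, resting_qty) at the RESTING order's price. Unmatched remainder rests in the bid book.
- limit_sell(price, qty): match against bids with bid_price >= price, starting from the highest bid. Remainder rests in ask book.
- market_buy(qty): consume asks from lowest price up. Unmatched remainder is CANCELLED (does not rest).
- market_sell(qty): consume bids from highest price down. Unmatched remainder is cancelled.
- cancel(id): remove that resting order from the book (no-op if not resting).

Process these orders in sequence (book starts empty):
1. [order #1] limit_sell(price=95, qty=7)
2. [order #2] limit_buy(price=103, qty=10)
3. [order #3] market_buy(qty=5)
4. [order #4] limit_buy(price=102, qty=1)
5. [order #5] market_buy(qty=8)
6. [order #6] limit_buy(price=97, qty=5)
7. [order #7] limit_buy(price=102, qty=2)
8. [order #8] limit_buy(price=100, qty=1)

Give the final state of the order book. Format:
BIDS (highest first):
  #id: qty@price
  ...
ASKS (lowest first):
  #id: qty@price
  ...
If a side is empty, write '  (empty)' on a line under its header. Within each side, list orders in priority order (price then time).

Answer: BIDS (highest first):
  #2: 3@103
  #4: 1@102
  #7: 2@102
  #8: 1@100
  #6: 5@97
ASKS (lowest first):
  (empty)

Derivation:
After op 1 [order #1] limit_sell(price=95, qty=7): fills=none; bids=[-] asks=[#1:7@95]
After op 2 [order #2] limit_buy(price=103, qty=10): fills=#2x#1:7@95; bids=[#2:3@103] asks=[-]
After op 3 [order #3] market_buy(qty=5): fills=none; bids=[#2:3@103] asks=[-]
After op 4 [order #4] limit_buy(price=102, qty=1): fills=none; bids=[#2:3@103 #4:1@102] asks=[-]
After op 5 [order #5] market_buy(qty=8): fills=none; bids=[#2:3@103 #4:1@102] asks=[-]
After op 6 [order #6] limit_buy(price=97, qty=5): fills=none; bids=[#2:3@103 #4:1@102 #6:5@97] asks=[-]
After op 7 [order #7] limit_buy(price=102, qty=2): fills=none; bids=[#2:3@103 #4:1@102 #7:2@102 #6:5@97] asks=[-]
After op 8 [order #8] limit_buy(price=100, qty=1): fills=none; bids=[#2:3@103 #4:1@102 #7:2@102 #8:1@100 #6:5@97] asks=[-]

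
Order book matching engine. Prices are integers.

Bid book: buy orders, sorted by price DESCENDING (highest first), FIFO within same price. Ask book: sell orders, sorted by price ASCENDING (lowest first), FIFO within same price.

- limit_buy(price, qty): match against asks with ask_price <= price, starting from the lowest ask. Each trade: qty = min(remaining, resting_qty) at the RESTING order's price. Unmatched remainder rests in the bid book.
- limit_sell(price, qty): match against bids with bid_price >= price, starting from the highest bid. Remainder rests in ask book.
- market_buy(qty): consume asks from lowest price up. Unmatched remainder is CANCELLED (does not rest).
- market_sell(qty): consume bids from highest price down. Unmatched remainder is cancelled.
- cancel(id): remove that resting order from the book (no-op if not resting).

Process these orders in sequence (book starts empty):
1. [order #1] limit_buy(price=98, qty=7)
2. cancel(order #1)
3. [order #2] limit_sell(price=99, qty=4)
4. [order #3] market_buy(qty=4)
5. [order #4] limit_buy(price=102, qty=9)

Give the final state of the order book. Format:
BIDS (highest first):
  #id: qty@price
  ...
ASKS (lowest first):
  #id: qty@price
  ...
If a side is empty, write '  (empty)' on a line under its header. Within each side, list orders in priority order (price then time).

Answer: BIDS (highest first):
  #4: 9@102
ASKS (lowest first):
  (empty)

Derivation:
After op 1 [order #1] limit_buy(price=98, qty=7): fills=none; bids=[#1:7@98] asks=[-]
After op 2 cancel(order #1): fills=none; bids=[-] asks=[-]
After op 3 [order #2] limit_sell(price=99, qty=4): fills=none; bids=[-] asks=[#2:4@99]
After op 4 [order #3] market_buy(qty=4): fills=#3x#2:4@99; bids=[-] asks=[-]
After op 5 [order #4] limit_buy(price=102, qty=9): fills=none; bids=[#4:9@102] asks=[-]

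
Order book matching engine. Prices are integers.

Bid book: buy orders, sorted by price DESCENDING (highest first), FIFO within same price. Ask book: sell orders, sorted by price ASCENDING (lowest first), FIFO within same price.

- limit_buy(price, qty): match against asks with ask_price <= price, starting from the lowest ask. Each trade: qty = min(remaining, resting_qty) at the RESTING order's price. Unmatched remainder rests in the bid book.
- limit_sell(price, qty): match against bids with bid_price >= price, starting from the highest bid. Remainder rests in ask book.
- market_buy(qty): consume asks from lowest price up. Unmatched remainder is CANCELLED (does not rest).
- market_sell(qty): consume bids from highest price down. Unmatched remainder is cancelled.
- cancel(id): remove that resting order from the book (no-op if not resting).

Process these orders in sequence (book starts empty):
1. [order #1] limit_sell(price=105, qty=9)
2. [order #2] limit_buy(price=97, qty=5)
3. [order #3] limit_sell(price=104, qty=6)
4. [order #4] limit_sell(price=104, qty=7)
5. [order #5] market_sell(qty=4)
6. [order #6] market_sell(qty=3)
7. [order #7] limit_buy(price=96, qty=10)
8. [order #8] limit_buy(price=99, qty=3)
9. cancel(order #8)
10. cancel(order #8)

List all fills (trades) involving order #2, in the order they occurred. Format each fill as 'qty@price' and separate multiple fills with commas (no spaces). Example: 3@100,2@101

Answer: 4@97,1@97

Derivation:
After op 1 [order #1] limit_sell(price=105, qty=9): fills=none; bids=[-] asks=[#1:9@105]
After op 2 [order #2] limit_buy(price=97, qty=5): fills=none; bids=[#2:5@97] asks=[#1:9@105]
After op 3 [order #3] limit_sell(price=104, qty=6): fills=none; bids=[#2:5@97] asks=[#3:6@104 #1:9@105]
After op 4 [order #4] limit_sell(price=104, qty=7): fills=none; bids=[#2:5@97] asks=[#3:6@104 #4:7@104 #1:9@105]
After op 5 [order #5] market_sell(qty=4): fills=#2x#5:4@97; bids=[#2:1@97] asks=[#3:6@104 #4:7@104 #1:9@105]
After op 6 [order #6] market_sell(qty=3): fills=#2x#6:1@97; bids=[-] asks=[#3:6@104 #4:7@104 #1:9@105]
After op 7 [order #7] limit_buy(price=96, qty=10): fills=none; bids=[#7:10@96] asks=[#3:6@104 #4:7@104 #1:9@105]
After op 8 [order #8] limit_buy(price=99, qty=3): fills=none; bids=[#8:3@99 #7:10@96] asks=[#3:6@104 #4:7@104 #1:9@105]
After op 9 cancel(order #8): fills=none; bids=[#7:10@96] asks=[#3:6@104 #4:7@104 #1:9@105]
After op 10 cancel(order #8): fills=none; bids=[#7:10@96] asks=[#3:6@104 #4:7@104 #1:9@105]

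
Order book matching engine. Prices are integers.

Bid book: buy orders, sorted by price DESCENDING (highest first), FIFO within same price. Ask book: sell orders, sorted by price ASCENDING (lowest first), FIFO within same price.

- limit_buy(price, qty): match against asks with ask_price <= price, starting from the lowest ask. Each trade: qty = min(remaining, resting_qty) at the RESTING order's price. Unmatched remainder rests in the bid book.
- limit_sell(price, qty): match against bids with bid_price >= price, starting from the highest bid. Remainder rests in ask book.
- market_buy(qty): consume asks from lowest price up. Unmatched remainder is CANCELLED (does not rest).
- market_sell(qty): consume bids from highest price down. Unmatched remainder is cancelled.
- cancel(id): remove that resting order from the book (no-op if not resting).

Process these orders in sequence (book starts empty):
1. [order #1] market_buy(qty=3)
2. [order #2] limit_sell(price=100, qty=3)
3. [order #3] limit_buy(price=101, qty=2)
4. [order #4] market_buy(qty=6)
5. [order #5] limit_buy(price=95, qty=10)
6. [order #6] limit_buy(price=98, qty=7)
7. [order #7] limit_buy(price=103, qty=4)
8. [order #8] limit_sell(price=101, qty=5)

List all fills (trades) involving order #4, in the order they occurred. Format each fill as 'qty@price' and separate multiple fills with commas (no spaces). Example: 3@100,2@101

Answer: 1@100

Derivation:
After op 1 [order #1] market_buy(qty=3): fills=none; bids=[-] asks=[-]
After op 2 [order #2] limit_sell(price=100, qty=3): fills=none; bids=[-] asks=[#2:3@100]
After op 3 [order #3] limit_buy(price=101, qty=2): fills=#3x#2:2@100; bids=[-] asks=[#2:1@100]
After op 4 [order #4] market_buy(qty=6): fills=#4x#2:1@100; bids=[-] asks=[-]
After op 5 [order #5] limit_buy(price=95, qty=10): fills=none; bids=[#5:10@95] asks=[-]
After op 6 [order #6] limit_buy(price=98, qty=7): fills=none; bids=[#6:7@98 #5:10@95] asks=[-]
After op 7 [order #7] limit_buy(price=103, qty=4): fills=none; bids=[#7:4@103 #6:7@98 #5:10@95] asks=[-]
After op 8 [order #8] limit_sell(price=101, qty=5): fills=#7x#8:4@103; bids=[#6:7@98 #5:10@95] asks=[#8:1@101]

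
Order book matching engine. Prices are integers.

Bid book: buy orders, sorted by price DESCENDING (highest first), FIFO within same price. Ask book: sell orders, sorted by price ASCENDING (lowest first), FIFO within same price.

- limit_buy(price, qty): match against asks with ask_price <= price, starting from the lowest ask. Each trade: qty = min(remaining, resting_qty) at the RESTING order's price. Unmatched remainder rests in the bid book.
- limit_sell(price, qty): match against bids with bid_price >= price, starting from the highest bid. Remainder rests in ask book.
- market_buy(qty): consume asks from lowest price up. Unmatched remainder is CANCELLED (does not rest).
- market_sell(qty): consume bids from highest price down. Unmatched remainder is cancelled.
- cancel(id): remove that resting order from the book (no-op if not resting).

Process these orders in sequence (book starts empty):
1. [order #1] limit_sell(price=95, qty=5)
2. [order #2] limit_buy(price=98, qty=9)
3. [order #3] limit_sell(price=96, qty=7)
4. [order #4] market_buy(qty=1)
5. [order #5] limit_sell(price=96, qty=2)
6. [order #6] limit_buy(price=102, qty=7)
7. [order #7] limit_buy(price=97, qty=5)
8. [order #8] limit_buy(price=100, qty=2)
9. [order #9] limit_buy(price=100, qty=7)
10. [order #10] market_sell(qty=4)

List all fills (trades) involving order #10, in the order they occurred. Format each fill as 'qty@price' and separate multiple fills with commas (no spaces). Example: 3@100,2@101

Answer: 3@102,1@100

Derivation:
After op 1 [order #1] limit_sell(price=95, qty=5): fills=none; bids=[-] asks=[#1:5@95]
After op 2 [order #2] limit_buy(price=98, qty=9): fills=#2x#1:5@95; bids=[#2:4@98] asks=[-]
After op 3 [order #3] limit_sell(price=96, qty=7): fills=#2x#3:4@98; bids=[-] asks=[#3:3@96]
After op 4 [order #4] market_buy(qty=1): fills=#4x#3:1@96; bids=[-] asks=[#3:2@96]
After op 5 [order #5] limit_sell(price=96, qty=2): fills=none; bids=[-] asks=[#3:2@96 #5:2@96]
After op 6 [order #6] limit_buy(price=102, qty=7): fills=#6x#3:2@96 #6x#5:2@96; bids=[#6:3@102] asks=[-]
After op 7 [order #7] limit_buy(price=97, qty=5): fills=none; bids=[#6:3@102 #7:5@97] asks=[-]
After op 8 [order #8] limit_buy(price=100, qty=2): fills=none; bids=[#6:3@102 #8:2@100 #7:5@97] asks=[-]
After op 9 [order #9] limit_buy(price=100, qty=7): fills=none; bids=[#6:3@102 #8:2@100 #9:7@100 #7:5@97] asks=[-]
After op 10 [order #10] market_sell(qty=4): fills=#6x#10:3@102 #8x#10:1@100; bids=[#8:1@100 #9:7@100 #7:5@97] asks=[-]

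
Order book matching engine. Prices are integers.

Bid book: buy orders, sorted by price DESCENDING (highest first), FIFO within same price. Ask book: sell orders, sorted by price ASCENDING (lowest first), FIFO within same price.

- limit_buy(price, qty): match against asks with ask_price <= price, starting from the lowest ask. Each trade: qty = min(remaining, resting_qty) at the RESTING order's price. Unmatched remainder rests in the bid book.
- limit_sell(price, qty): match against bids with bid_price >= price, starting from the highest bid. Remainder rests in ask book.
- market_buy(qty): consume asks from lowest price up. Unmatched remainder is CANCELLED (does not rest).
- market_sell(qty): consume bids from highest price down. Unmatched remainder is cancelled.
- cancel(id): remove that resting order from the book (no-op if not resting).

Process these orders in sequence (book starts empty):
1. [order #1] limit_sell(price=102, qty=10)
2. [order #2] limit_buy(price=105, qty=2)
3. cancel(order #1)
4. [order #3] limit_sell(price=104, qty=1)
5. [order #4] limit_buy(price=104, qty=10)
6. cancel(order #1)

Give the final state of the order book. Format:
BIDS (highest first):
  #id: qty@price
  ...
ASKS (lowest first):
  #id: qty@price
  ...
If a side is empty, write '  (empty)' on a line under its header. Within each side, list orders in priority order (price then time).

After op 1 [order #1] limit_sell(price=102, qty=10): fills=none; bids=[-] asks=[#1:10@102]
After op 2 [order #2] limit_buy(price=105, qty=2): fills=#2x#1:2@102; bids=[-] asks=[#1:8@102]
After op 3 cancel(order #1): fills=none; bids=[-] asks=[-]
After op 4 [order #3] limit_sell(price=104, qty=1): fills=none; bids=[-] asks=[#3:1@104]
After op 5 [order #4] limit_buy(price=104, qty=10): fills=#4x#3:1@104; bids=[#4:9@104] asks=[-]
After op 6 cancel(order #1): fills=none; bids=[#4:9@104] asks=[-]

Answer: BIDS (highest first):
  #4: 9@104
ASKS (lowest first):
  (empty)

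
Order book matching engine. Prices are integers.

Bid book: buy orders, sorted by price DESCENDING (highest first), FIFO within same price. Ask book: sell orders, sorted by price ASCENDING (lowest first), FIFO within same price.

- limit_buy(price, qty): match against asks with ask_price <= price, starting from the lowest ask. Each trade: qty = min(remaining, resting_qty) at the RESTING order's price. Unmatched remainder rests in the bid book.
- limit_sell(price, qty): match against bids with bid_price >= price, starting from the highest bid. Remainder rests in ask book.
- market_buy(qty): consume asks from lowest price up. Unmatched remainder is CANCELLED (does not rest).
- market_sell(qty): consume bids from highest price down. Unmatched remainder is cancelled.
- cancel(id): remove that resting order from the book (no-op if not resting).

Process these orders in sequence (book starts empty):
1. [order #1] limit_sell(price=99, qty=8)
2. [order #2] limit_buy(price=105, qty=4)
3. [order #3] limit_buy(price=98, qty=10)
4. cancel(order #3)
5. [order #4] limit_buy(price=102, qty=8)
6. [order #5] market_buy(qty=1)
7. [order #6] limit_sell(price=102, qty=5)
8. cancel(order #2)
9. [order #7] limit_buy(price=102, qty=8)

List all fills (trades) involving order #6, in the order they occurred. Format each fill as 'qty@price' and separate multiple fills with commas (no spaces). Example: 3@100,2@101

Answer: 4@102,1@102

Derivation:
After op 1 [order #1] limit_sell(price=99, qty=8): fills=none; bids=[-] asks=[#1:8@99]
After op 2 [order #2] limit_buy(price=105, qty=4): fills=#2x#1:4@99; bids=[-] asks=[#1:4@99]
After op 3 [order #3] limit_buy(price=98, qty=10): fills=none; bids=[#3:10@98] asks=[#1:4@99]
After op 4 cancel(order #3): fills=none; bids=[-] asks=[#1:4@99]
After op 5 [order #4] limit_buy(price=102, qty=8): fills=#4x#1:4@99; bids=[#4:4@102] asks=[-]
After op 6 [order #5] market_buy(qty=1): fills=none; bids=[#4:4@102] asks=[-]
After op 7 [order #6] limit_sell(price=102, qty=5): fills=#4x#6:4@102; bids=[-] asks=[#6:1@102]
After op 8 cancel(order #2): fills=none; bids=[-] asks=[#6:1@102]
After op 9 [order #7] limit_buy(price=102, qty=8): fills=#7x#6:1@102; bids=[#7:7@102] asks=[-]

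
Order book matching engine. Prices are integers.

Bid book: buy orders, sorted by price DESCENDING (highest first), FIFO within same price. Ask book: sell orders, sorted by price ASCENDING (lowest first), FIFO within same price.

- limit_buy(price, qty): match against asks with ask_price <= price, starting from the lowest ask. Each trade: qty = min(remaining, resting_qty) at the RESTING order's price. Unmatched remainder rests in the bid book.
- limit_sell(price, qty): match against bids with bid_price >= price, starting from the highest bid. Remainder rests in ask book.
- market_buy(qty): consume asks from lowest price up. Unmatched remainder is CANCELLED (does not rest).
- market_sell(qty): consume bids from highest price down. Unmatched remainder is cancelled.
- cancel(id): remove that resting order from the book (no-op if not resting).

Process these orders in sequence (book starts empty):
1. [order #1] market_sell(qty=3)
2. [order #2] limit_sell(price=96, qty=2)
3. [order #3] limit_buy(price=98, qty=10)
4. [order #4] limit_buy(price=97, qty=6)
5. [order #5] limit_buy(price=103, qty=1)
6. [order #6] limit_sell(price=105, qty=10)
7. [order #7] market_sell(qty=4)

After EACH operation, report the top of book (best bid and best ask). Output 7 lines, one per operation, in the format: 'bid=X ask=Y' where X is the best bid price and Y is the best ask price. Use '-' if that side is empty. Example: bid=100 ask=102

Answer: bid=- ask=-
bid=- ask=96
bid=98 ask=-
bid=98 ask=-
bid=103 ask=-
bid=103 ask=105
bid=98 ask=105

Derivation:
After op 1 [order #1] market_sell(qty=3): fills=none; bids=[-] asks=[-]
After op 2 [order #2] limit_sell(price=96, qty=2): fills=none; bids=[-] asks=[#2:2@96]
After op 3 [order #3] limit_buy(price=98, qty=10): fills=#3x#2:2@96; bids=[#3:8@98] asks=[-]
After op 4 [order #4] limit_buy(price=97, qty=6): fills=none; bids=[#3:8@98 #4:6@97] asks=[-]
After op 5 [order #5] limit_buy(price=103, qty=1): fills=none; bids=[#5:1@103 #3:8@98 #4:6@97] asks=[-]
After op 6 [order #6] limit_sell(price=105, qty=10): fills=none; bids=[#5:1@103 #3:8@98 #4:6@97] asks=[#6:10@105]
After op 7 [order #7] market_sell(qty=4): fills=#5x#7:1@103 #3x#7:3@98; bids=[#3:5@98 #4:6@97] asks=[#6:10@105]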